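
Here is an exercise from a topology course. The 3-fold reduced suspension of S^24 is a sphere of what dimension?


Each suspension raises dimension by 1: Sigma S^n = S^{n+1}.
Sigma^3 S^24 = S^{24+3} = S^27

27


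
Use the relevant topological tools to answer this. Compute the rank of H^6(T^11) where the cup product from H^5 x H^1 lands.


Cup product: H^p x H^q -> H^{p+q}; here p+q = 5+1 = 6.
rank H^k(T^n) = C(n,k).
C(11,6) = 462

462


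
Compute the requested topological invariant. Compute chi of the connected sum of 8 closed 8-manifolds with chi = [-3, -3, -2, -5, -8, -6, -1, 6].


For n-manifolds: chi(A#B) = chi(A) + chi(B) - chi(S^8).
chi(S^8) = 1 + (-1)^8 = 2.
chi(#) = (sum chi_i) - (8-1)*chi(S^8) = -22 - 7*2 = -36

-36


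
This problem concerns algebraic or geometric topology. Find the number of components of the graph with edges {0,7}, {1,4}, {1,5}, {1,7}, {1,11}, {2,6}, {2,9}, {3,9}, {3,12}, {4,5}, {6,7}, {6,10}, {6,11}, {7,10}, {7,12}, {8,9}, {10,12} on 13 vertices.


Run DFS/union-find over 13 vertices.
V = 13, E = 17.
Number of components = 1

1


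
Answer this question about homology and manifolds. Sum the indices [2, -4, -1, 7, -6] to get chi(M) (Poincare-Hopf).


Poincare-Hopf: chi(M) = sum of indices of zeros.
chi = (2) + (-4) + (-1) + (7) + (-6) = -2

-2


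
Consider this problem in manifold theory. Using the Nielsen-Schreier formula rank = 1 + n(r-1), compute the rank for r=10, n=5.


Nielsen-Schreier: an index-n subgroup of F_r is free of rank 1 + n(r-1).
Equivalently: chi(cover) = n*chi(base); chi(vee_r S^1) = 1 - 10 = -9.
chi(E) = 5*(-9) = -45; rank = 1 - chi(E) = 1 - (-45) = 46.
rank = 1 + 5*(10-1) = 1 + 45 = 46

46


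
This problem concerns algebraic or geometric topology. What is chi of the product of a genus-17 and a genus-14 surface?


chi(Sigma_17) = 2 - 2*17 = -32
chi(Sigma_14) = 2 - 2*14 = -26
chi(product) = (-32) * (-26) = 832

832


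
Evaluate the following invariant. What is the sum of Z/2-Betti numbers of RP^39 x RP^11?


dim H^*(RP^n; Z/2) = n+1 (one Z/2 in each degree 0..n).
Total Betti number is multiplicative.
Total = (39+1) * (11+1) = 40 * 12 = 480

480


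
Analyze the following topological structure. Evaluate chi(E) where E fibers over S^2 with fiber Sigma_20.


chi(S^2) = 2 (n even), chi(Sigma_20) = 2 - 2*20 = -38.
chi(E) = 2 * (-38) = -76

-76


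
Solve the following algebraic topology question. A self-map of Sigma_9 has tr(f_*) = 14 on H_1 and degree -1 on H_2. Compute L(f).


L(f) = tr(f_0*) - tr(f_1*) + tr(f_2*).
= 1 - (14) + (-1)
= -14

-14


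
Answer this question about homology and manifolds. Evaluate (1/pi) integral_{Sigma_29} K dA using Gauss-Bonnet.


Gauss-Bonnet: integral K dA = 2*pi*chi(M).
chi(Sigma_29) = 2 - 2*29 = -56.
(integral K dA)/pi = 2*chi = 2*(-56) = -112

-112


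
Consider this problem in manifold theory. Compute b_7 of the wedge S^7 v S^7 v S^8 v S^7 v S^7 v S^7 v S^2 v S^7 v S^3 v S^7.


For a wedge of spheres, H_k (k>0) is free on one generator per sphere of dimension k.
Spheres of dimension 7: count = 7.
b_7 = 7

7


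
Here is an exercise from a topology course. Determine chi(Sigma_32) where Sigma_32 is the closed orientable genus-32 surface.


For a closed orientable surface of genus g: chi = 2 - 2g.
Here g = 32.
chi = 2 - 2*32 = 2 - 64 = -62

-62


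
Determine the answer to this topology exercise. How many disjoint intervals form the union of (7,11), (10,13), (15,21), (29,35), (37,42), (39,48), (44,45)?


Sort and merge overlapping open intervals.
Merged: (7,13), (15,21), (29,35), (37,48).
Number of components = 4

4


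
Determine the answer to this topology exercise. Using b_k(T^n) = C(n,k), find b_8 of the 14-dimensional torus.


By the Kunneth formula, b_k(T^n) = C(n,k).
b_8(T^14) = C(14,8).
C(14,8) = 14!/(8!*6!) = 3003

3003


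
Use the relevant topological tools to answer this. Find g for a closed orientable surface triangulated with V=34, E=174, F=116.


chi = V - E + F = 34 - 174 + 116 = -24
For orientable closed surface: chi = 2 - 2g, so g = (2 - chi)/2.
g = (2 - (-24)) / 2 = 26 / 2 = 13

13


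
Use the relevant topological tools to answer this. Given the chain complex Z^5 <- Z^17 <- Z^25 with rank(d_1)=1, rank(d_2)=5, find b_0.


rank H_k = rank(ker d_k) - rank(im d_{k+1}).
rank(ker d_0) = rank(C_0) - rank(d_0) = 5 - 0 = 5.
rank(im d_{0+1}) = 1.
rank H_0 = 5 - 1 = 4

4


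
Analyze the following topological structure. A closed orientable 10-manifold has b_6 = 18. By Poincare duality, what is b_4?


Poincare duality for closed orientable n-manifolds: b_k = b_{n-k}.
Here n = 10, so b_4 = b_6 = 18

18


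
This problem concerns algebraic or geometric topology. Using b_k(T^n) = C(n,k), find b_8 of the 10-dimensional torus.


By the Kunneth formula, b_k(T^n) = C(n,k).
b_8(T^10) = C(10,8).
C(10,8) = 10!/(8!*2!) = 45

45


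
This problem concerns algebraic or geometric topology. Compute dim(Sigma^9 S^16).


Each suspension raises dimension by 1: Sigma S^n = S^{n+1}.
Sigma^9 S^16 = S^{16+9} = S^25

25


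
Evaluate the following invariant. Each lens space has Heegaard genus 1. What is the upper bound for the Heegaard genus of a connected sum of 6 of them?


Heegaard genus satisfies g(A#B) <= g(A) + g(B).
Each lens space has g = 1.
Upper bound: 6 * 1 = 6

6


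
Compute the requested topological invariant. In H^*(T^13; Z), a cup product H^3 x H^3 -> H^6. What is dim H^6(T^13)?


Cup product: H^p x H^q -> H^{p+q}; here p+q = 3+3 = 6.
rank H^k(T^n) = C(n,k).
C(13,6) = 1716

1716


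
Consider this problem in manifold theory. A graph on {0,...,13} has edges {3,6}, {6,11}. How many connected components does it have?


Run DFS/union-find over 14 vertices.
V = 14, E = 2.
Number of components = 12

12


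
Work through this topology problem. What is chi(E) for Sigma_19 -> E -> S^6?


chi(S^6) = 2 (n even), chi(Sigma_19) = 2 - 2*19 = -36.
chi(E) = 2 * (-36) = -72

-72


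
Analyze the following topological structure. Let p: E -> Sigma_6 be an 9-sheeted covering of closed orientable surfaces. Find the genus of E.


For an n-sheeted cover: chi(E) = n * chi(B).
chi(Sigma_6) = 2 - 2*6 = -10.
chi(E) = 9 * (-10) = -90.
genus(E) = (2 - chi(E))/2 = (2 - (-90))/2 = 92/2 = 46

46


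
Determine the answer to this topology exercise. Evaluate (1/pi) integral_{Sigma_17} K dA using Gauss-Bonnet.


Gauss-Bonnet: integral K dA = 2*pi*chi(M).
chi(Sigma_17) = 2 - 2*17 = -32.
(integral K dA)/pi = 2*chi = 2*(-32) = -64

-64


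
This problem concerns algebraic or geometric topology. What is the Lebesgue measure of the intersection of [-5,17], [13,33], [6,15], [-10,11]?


Intersection = [max(a_i), min(b_i)] = [13, 11].
Since 13 > 11, the intersection is empty.
Length = 0

0


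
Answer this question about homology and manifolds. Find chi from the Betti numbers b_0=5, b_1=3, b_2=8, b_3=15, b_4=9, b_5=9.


chi = sum_k (-1)^k b_k.
= (5) + (-3) + (8) + (-15) + (9) + (-9)
= -5

-5


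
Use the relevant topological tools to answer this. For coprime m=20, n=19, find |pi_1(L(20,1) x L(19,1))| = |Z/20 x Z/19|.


pi_1(X x Y) = pi_1(X) x pi_1(Y).
pi_1(L(20,1)) = Z/20, pi_1(L(19,1)) = Z/19.
|Z/20 x Z/19| = 20 * 19 = 380

380


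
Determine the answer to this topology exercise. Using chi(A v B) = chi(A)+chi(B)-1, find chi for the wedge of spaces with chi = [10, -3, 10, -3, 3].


chi(A v B) = chi(A) + chi(B) - 1 (one point identified).
For 5 spaces: chi = (sum chi_i) - (5 - 1).
sum = 17; chi = 17 - 4 = 13

13


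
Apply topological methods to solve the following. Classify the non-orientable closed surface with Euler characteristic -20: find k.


chi = 2 - k for closed non-orientable surfaces with k crosscaps.
-20 = 2 - k
k = 2 - (-20) = 22

22


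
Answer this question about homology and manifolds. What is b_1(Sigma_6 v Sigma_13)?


For a wedge: H_1(A v B) = H_1(A) + H_1(B).
b_1(Sigma_6) = 12, b_1(Sigma_13) = 26.
b_1 = 12 + 26 = 38

38


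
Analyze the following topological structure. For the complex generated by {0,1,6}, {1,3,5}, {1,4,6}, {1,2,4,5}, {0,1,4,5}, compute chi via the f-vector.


Enumerate all faces; f-vector: f_0=7, f_1=14, f_2=10, f_3=2.
chi = sum (-1)^k f_k = 1

1


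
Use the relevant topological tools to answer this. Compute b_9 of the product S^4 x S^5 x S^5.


Each S^d has Poincare polynomial 1 + t^d.
The product S^4 x S^5 x S^5 has Poincare polynomial prod(1+t^d_i).
Expanding: b_0=1, b_4=1, b_5=2, b_9=2, b_10=1, b_14=1.
b_9 = 2

2


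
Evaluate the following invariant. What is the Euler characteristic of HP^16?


HP^16 has one cell in each dimension 0, 4, ..., 4*16 (16+1 cells, all even-dim).
chi = 16 + 1 = 17

17


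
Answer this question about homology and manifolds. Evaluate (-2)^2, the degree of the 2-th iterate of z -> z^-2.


deg(f) = -2. Degree is multiplicative: deg(f^2) = (deg f)^2.
deg(f^2) = (-2)^2 = 4

4


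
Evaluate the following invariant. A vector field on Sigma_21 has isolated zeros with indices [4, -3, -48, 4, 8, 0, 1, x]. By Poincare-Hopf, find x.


Poincare-Hopf: sum of indices = chi(M).
chi(Sigma_21) = 2 - 2*21 = -40.
Sum of known indices = -34.
x = chi - (sum known) = -40 - (-34) = -6

-6


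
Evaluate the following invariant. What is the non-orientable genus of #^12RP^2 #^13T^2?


Since a >= 1, the sum is non-orientable; each T^2 can be replaced by RP^2 # RP^2 (since T^2#RP^2 = 3RP^2).
Total crosscaps k = 12 + 2*13 = 38.
Check via chi: chi = 12*1 + 13*0 - (12+13-1)*2 = -36 = 2 - k = -36. Consistent.

38


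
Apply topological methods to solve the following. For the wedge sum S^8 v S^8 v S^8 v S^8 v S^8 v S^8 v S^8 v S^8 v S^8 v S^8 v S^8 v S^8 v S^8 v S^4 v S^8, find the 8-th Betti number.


For a wedge of spheres, H_k (k>0) is free on one generator per sphere of dimension k.
Spheres of dimension 8: count = 14.
b_8 = 14

14


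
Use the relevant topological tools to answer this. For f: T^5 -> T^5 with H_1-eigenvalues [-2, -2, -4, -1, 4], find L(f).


For a torus self-map: L(f) = det(I - A) where A acts on H_1.
L(f) = (1--2) * (1--2) * (1--4) * (1--1) * (1-4) = 3 * 3 * 5 * 2 * -3 = -270

-270


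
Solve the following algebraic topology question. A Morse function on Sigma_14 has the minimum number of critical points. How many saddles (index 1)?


A perfect Morse function has m_k = b_k.
For Sigma_14: b_0=1, b_1=2g=28, b_2=1.
Saddles m_1 = 2g = 28

28


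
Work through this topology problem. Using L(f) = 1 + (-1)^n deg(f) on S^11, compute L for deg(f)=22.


On S^11: L(f) = tr(f_0*) + (-1)^11 tr(f_11*) = 1 + (-1)^11 * deg(f).
L(f) = 1 + (-1)^11 * 22 = 1 + -22 = -21

-21


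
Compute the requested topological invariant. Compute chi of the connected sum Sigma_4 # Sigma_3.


chi(Sigma_4) = 2 - 2*4 = -6
chi(Sigma_3) = 2 - 2*3 = -4
For surfaces: chi(A#B) = chi(A) + chi(B) - 2.
chi = -6 + -4 - 2 = -12

-12


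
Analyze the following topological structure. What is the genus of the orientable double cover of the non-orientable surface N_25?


chi(N_25) = 2 - 25 = -23.
Double cover: chi(Sigma_g) = 2 * chi(N_25) = 2*(-23) = -46.
2 - 2g = -46, so g = (2 - (-46))/2 = 48/2 = 24

24


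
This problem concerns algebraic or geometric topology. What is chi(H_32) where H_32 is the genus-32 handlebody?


A genus-g handlebody deformation retracts to a wedge of g circles.
chi(vee_g S^1) = 1 - g.
chi(H_32) = 1 - 32 = -31

-31


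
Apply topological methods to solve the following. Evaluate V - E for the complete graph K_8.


K_8: V = 8, E = C(8,2) = 28.
chi = V - E = 8 - 28 = -20

-20


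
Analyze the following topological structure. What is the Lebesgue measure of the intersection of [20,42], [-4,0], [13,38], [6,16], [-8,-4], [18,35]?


Intersection = [max(a_i), min(b_i)] = [20, -4].
Since 20 > -4, the intersection is empty.
Length = 0

0


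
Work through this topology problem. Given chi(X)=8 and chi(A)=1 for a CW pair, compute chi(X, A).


Relative Euler characteristic: chi(X, A) = chi(X) - chi(A).
= 8 - (1) = 7

7


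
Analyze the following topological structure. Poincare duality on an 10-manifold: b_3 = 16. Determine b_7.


Poincare duality for closed orientable n-manifolds: b_k = b_{n-k}.
Here n = 10, so b_7 = b_3 = 16

16


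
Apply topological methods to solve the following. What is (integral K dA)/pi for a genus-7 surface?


Gauss-Bonnet: integral K dA = 2*pi*chi(M).
chi(Sigma_7) = 2 - 2*7 = -12.
(integral K dA)/pi = 2*chi = 2*(-12) = -24

-24


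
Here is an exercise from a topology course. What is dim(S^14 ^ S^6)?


S^m ^ S^n = S^{m+n}.
k = 14 + 6 = 20

20


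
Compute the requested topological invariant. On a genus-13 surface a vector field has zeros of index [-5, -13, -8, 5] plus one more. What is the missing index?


Poincare-Hopf: sum of indices = chi(M).
chi(Sigma_13) = 2 - 2*13 = -24.
Sum of known indices = -21.
x = chi - (sum known) = -24 - (-21) = -3

-3


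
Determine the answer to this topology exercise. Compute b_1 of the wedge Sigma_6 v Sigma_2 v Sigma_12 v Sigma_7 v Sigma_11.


For a wedge X v Y: reduced H_k(X v Y) = H_k(X) + H_k(Y).
Each Sigma_g contributes b_1 = 2g.
b_1 = 12 + 4 + 24 + 14 + 22 = 76

76


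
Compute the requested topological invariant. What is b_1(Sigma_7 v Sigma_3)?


For a wedge: H_1(A v B) = H_1(A) + H_1(B).
b_1(Sigma_7) = 14, b_1(Sigma_3) = 6.
b_1 = 14 + 6 = 20

20


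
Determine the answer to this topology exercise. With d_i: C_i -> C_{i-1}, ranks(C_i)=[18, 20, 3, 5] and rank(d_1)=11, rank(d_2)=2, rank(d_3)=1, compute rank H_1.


rank H_k = rank(ker d_k) - rank(im d_{k+1}).
rank(ker d_1) = rank(C_1) - rank(d_1) = 20 - 11 = 9.
rank(im d_{1+1}) = 2.
rank H_1 = 9 - 2 = 7

7


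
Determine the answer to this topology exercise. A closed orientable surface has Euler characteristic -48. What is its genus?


chi = 2 - 2g for closed orientable surfaces.
-48 = 2 - 2g
2g = 2 - (-48) = 50
g = 25

25


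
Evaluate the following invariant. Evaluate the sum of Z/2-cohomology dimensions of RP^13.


H^k(RP^13; Z/2) = Z/2 for each 0 <= k <= 13.
Total dimension = 13 + 1 = 14

14


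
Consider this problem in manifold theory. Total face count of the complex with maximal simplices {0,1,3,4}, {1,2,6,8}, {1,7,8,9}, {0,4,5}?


Each maximal simplex on m vertices has 2^m - 1 nonempty faces.
Take the union (dedupe shared faces).
Total distinct faces = 45

45


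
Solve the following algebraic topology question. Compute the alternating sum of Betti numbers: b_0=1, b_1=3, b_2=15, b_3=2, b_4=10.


chi = sum_k (-1)^k b_k.
= (1) + (-3) + (15) + (-2) + (10)
= 21

21


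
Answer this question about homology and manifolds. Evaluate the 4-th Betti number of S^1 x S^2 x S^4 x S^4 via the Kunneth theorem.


Each S^d has Poincare polynomial 1 + t^d.
The product S^1 x S^2 x S^4 x S^4 has Poincare polynomial prod(1+t^d_i).
Expanding: b_0=1, b_1=1, b_2=1, b_3=1, b_4=2, b_5=2, b_6=2, b_7=2, b_8=1, b_9=1, b_10=1, b_11=1.
b_4 = 2

2


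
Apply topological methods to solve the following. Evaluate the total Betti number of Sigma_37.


For Sigma_37: b_0 = 1, b_1 = 2g = 74, b_2 = 1.
Total = 1 + 74 + 1 = 76

76


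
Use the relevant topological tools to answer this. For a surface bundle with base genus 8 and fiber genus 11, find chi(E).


For a fiber bundle F -> E -> B (with CW structure): chi(E) = chi(B) * chi(F).
chi(Sigma_8) = -14, chi(Sigma_11) = -20.
chi(E) = (-14) * (-20) = 280

280


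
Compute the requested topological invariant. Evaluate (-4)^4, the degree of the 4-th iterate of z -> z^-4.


deg(f) = -4. Degree is multiplicative: deg(f^4) = (deg f)^4.
deg(f^4) = (-4)^4 = 256

256


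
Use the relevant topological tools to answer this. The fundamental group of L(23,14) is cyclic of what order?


pi_1(L(p,q)) = Z/pZ for any q coprime to p.
|pi_1(L(23,14))| = 23

23


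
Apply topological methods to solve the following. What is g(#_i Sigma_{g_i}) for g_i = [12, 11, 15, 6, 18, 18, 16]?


Genus is additive under connected sum of orientable surfaces.
g = 12 + 11 + 15 + 6 + 18 + 18 + 16 = 96

96


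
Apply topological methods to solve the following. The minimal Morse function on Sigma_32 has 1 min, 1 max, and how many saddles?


A perfect Morse function has m_k = b_k.
For Sigma_32: b_0=1, b_1=2g=64, b_2=1.
Saddles m_1 = 2g = 64

64


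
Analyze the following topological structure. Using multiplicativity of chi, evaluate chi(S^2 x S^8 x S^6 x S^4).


chi is multiplicative: chi(X x Y) = chi(X) chi(Y).
Each even-dim sphere has chi = 2. There are 4 factors.
chi = 2^4 = 16

16


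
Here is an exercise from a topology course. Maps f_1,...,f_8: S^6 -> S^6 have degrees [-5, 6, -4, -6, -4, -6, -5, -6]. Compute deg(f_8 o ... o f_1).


Degree is multiplicative: deg(composition) = product of degrees.
= (-5) * (6) * (-4) * (-6) * (-4) * (-6) * (-5) * (-6) = -518400

-518400


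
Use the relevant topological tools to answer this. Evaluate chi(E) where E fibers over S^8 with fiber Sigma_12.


chi(S^8) = 2 (n even), chi(Sigma_12) = 2 - 2*12 = -22.
chi(E) = 2 * (-22) = -44

-44


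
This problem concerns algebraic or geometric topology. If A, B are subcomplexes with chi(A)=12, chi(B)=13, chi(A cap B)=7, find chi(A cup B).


chi(A cup B) = chi(A) + chi(B) - chi(A cap B)
= 12 + (13) - (7)
= 18

18


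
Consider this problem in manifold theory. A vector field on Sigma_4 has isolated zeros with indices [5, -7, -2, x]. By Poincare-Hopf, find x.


Poincare-Hopf: sum of indices = chi(M).
chi(Sigma_4) = 2 - 2*4 = -6.
Sum of known indices = -4.
x = chi - (sum known) = -6 - (-4) = -2

-2


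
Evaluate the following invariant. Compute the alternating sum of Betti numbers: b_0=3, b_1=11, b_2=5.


chi = sum_k (-1)^k b_k.
= (3) + (-11) + (5)
= -3

-3


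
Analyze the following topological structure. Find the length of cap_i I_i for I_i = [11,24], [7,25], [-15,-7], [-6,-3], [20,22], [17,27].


Intersection = [max(a_i), min(b_i)] = [20, -7].
Since 20 > -7, the intersection is empty.
Length = 0

0


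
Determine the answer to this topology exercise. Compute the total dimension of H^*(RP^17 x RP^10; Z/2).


dim H^*(RP^n; Z/2) = n+1 (one Z/2 in each degree 0..n).
Total Betti number is multiplicative.
Total = (17+1) * (10+1) = 18 * 11 = 198

198


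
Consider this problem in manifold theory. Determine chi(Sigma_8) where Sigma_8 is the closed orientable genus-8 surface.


For a closed orientable surface of genus g: chi = 2 - 2g.
Here g = 8.
chi = 2 - 2*8 = 2 - 16 = -14

-14


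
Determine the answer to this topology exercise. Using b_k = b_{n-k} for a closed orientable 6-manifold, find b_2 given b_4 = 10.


Poincare duality for closed orientable n-manifolds: b_k = b_{n-k}.
Here n = 6, so b_2 = b_4 = 10

10


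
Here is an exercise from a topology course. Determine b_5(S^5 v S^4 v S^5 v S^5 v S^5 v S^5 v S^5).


For a wedge of spheres, H_k (k>0) is free on one generator per sphere of dimension k.
Spheres of dimension 5: count = 6.
b_5 = 6

6


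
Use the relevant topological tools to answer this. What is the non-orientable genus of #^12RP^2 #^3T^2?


Since a >= 1, the sum is non-orientable; each T^2 can be replaced by RP^2 # RP^2 (since T^2#RP^2 = 3RP^2).
Total crosscaps k = 12 + 2*3 = 18.
Check via chi: chi = 12*1 + 3*0 - (12+3-1)*2 = -16 = 2 - k = -16. Consistent.

18


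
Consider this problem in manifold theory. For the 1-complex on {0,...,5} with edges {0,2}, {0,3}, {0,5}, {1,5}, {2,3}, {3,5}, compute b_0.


Run DFS/union-find over 6 vertices.
V = 6, E = 6.
Number of components = 2

2


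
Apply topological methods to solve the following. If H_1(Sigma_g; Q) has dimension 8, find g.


For a closed orientable surface: b_1 = 2g.
8 = 2g
g = 8 / 2 = 4

4


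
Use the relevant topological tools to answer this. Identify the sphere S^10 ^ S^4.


S^m ^ S^n = S^{m+n}.
k = 10 + 4 = 14

14


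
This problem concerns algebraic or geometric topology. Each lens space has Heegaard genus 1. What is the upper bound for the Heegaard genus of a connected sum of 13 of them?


Heegaard genus satisfies g(A#B) <= g(A) + g(B).
Each lens space has g = 1.
Upper bound: 13 * 1 = 13

13


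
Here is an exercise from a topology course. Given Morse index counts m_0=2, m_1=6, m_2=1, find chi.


Morse theory: chi(M) = sum_k (-1)^k m_k where m_k = #(index-k critical points).
= (2) + (-6) + (1) = -3

-3


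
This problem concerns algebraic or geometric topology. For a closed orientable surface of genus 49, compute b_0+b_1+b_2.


For Sigma_49: b_0 = 1, b_1 = 2g = 98, b_2 = 1.
Total = 1 + 98 + 1 = 100

100


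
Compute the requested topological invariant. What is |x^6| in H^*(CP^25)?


|x| = 2 in H^*(CP^n).
|x^6| = 6 * |x| = 6 * 2 = 12

12


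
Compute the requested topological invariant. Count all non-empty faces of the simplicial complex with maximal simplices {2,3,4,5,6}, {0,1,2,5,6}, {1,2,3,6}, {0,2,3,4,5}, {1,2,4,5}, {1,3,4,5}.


Each maximal simplex on m vertices has 2^m - 1 nonempty faces.
Take the union (dedupe shared faces).
Total distinct faces = 78

78


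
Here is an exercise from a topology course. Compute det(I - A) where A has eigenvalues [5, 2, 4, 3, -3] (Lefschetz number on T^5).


For a torus self-map: L(f) = det(I - A) where A acts on H_1.
L(f) = (1-5) * (1-2) * (1-4) * (1-3) * (1--3) = -4 * -1 * -3 * -2 * 4 = 96

96


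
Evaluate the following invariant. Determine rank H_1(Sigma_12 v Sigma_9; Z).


For a wedge: H_1(A v B) = H_1(A) + H_1(B).
b_1(Sigma_12) = 24, b_1(Sigma_9) = 18.
b_1 = 24 + 18 = 42

42


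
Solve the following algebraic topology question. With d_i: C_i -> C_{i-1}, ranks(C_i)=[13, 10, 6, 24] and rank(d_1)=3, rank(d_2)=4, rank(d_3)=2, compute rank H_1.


rank H_k = rank(ker d_k) - rank(im d_{k+1}).
rank(ker d_1) = rank(C_1) - rank(d_1) = 10 - 3 = 7.
rank(im d_{1+1}) = 4.
rank H_1 = 7 - 4 = 3

3


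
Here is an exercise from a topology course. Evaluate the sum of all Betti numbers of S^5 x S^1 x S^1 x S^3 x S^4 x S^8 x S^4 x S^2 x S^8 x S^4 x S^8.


Total Betti number is multiplicative under products.
Each S^d (d>=1) has total Betti number 2.
There are 11 sphere factors.
Total = 2^11 = 2048

2048


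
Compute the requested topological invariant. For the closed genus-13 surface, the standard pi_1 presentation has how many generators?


Standard presentation: pi_1(Sigma_g) = <a_1,b_1,...,a_g,b_g | [a_1,b_1]...[a_g,b_g] = 1>.
Number of generators = 2g = 2*13 = 26

26


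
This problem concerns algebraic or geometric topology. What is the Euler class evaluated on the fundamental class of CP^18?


For any closed oriented manifold, <e(TM),[M]> = chi(M).
chi(CP^18) = 18+1 = 19

19


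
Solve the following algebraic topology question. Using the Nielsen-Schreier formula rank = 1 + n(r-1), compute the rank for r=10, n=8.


Nielsen-Schreier: an index-n subgroup of F_r is free of rank 1 + n(r-1).
Equivalently: chi(cover) = n*chi(base); chi(vee_r S^1) = 1 - 10 = -9.
chi(E) = 8*(-9) = -72; rank = 1 - chi(E) = 1 - (-72) = 73.
rank = 1 + 8*(10-1) = 1 + 72 = 73

73


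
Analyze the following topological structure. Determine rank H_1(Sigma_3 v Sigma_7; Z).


For a wedge: H_1(A v B) = H_1(A) + H_1(B).
b_1(Sigma_3) = 6, b_1(Sigma_7) = 14.
b_1 = 6 + 14 = 20

20


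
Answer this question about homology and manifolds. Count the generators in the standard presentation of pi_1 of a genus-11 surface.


Standard presentation: pi_1(Sigma_g) = <a_1,b_1,...,a_g,b_g | [a_1,b_1]...[a_g,b_g] = 1>.
Number of generators = 2g = 2*11 = 22

22


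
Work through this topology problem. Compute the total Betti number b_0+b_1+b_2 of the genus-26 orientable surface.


For Sigma_26: b_0 = 1, b_1 = 2g = 52, b_2 = 1.
Total = 1 + 52 + 1 = 54

54


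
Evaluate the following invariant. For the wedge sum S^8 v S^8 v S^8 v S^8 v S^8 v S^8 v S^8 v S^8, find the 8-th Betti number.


For a wedge of spheres, H_k (k>0) is free on one generator per sphere of dimension k.
Spheres of dimension 8: count = 8.
b_8 = 8

8


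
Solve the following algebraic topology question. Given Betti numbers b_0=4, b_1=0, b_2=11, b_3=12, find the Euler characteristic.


chi = sum_k (-1)^k b_k.
= (4) + (0) + (11) + (-12)
= 3

3


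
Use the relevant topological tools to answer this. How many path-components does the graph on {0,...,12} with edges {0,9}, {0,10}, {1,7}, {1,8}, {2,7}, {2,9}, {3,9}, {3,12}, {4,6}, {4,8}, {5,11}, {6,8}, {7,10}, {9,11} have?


Run DFS/union-find over 13 vertices.
V = 13, E = 14.
Number of components = 1

1


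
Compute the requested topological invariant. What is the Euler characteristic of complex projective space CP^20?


CP^20 has one cell in each even dimension 0, 2, ..., 2*20 (20+1 cells total).
All cells are even-dimensional, so chi = number of cells.
chi = 20 + 1 = 21

21


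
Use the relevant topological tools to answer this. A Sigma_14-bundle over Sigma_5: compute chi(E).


For a fiber bundle F -> E -> B (with CW structure): chi(E) = chi(B) * chi(F).
chi(Sigma_5) = -8, chi(Sigma_14) = -26.
chi(E) = (-8) * (-26) = 208

208


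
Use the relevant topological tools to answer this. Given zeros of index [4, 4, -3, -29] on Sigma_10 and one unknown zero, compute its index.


Poincare-Hopf: sum of indices = chi(M).
chi(Sigma_10) = 2 - 2*10 = -18.
Sum of known indices = -24.
x = chi - (sum known) = -18 - (-24) = 6

6


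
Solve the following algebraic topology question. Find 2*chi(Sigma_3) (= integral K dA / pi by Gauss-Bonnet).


Gauss-Bonnet: integral K dA = 2*pi*chi(M).
chi(Sigma_3) = 2 - 2*3 = -4.
(integral K dA)/pi = 2*chi = 2*(-4) = -8

-8


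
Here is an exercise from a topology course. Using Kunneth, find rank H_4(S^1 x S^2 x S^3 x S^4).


Each S^d has Poincare polynomial 1 + t^d.
The product S^1 x S^2 x S^3 x S^4 has Poincare polynomial prod(1+t^d_i).
Expanding: b_0=1, b_1=1, b_2=1, b_3=2, b_4=2, b_5=2, b_6=2, b_7=2, b_8=1, b_9=1, b_10=1.
b_4 = 2

2


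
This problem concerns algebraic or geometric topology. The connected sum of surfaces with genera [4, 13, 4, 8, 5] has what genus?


Genus is additive under connected sum of orientable surfaces.
g = 4 + 13 + 4 + 8 + 5 = 34

34


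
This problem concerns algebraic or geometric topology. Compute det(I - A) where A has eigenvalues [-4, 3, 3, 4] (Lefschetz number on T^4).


For a torus self-map: L(f) = det(I - A) where A acts on H_1.
L(f) = (1--4) * (1-3) * (1-3) * (1-4) = 5 * -2 * -2 * -3 = -60

-60


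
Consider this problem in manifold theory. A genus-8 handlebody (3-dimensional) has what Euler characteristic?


A genus-g handlebody deformation retracts to a wedge of g circles.
chi(vee_g S^1) = 1 - g.
chi(H_8) = 1 - 8 = -7

-7


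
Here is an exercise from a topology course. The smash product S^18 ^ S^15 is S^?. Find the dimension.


S^m ^ S^n = S^{m+n}.
k = 18 + 15 = 33

33


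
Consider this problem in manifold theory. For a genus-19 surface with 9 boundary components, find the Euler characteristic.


For a compact orientable surface with genus g and b boundary components: chi = 2 - 2g - b.
chi = 2 - 2*19 - 9 = 2 - 38 - 9 = -45

-45


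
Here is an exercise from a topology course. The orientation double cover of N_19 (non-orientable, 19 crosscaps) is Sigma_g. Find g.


chi(N_19) = 2 - 19 = -17.
Double cover: chi(Sigma_g) = 2 * chi(N_19) = 2*(-17) = -34.
2 - 2g = -34, so g = (2 - (-34))/2 = 36/2 = 18

18


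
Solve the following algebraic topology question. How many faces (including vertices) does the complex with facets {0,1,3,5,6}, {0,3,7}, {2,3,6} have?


Each maximal simplex on m vertices has 2^m - 1 nonempty faces.
Take the union (dedupe shared faces).
Total distinct faces = 39

39


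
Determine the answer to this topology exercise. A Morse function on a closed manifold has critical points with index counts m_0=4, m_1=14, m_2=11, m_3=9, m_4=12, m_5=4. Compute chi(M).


Morse theory: chi(M) = sum_k (-1)^k m_k where m_k = #(index-k critical points).
= (4) + (-14) + (11) + (-9) + (12) + (-4) = 0

0


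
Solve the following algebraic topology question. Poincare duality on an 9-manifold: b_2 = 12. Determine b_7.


Poincare duality for closed orientable n-manifolds: b_k = b_{n-k}.
Here n = 9, so b_7 = b_2 = 12

12


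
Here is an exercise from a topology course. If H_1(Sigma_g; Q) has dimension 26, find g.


For a closed orientable surface: b_1 = 2g.
26 = 2g
g = 26 / 2 = 13

13


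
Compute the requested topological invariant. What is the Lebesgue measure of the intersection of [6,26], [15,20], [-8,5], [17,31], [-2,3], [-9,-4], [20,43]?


Intersection = [max(a_i), min(b_i)] = [20, -4].
Since 20 > -4, the intersection is empty.
Length = 0

0


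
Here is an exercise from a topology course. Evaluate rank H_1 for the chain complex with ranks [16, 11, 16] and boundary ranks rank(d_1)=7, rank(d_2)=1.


rank H_k = rank(ker d_k) - rank(im d_{k+1}).
rank(ker d_1) = rank(C_1) - rank(d_1) = 11 - 7 = 4.
rank(im d_{1+1}) = 1.
rank H_1 = 4 - 1 = 3

3


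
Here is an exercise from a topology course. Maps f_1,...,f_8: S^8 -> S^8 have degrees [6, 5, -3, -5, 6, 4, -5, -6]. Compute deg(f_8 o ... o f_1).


Degree is multiplicative: deg(composition) = product of degrees.
= (6) * (5) * (-3) * (-5) * (6) * (4) * (-5) * (-6) = 324000

324000


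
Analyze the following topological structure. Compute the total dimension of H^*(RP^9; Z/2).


H^k(RP^9; Z/2) = Z/2 for each 0 <= k <= 9.
Total dimension = 9 + 1 = 10

10


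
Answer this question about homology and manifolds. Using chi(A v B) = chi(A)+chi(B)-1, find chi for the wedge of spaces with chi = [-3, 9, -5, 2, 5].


chi(A v B) = chi(A) + chi(B) - 1 (one point identified).
For 5 spaces: chi = (sum chi_i) - (5 - 1).
sum = 8; chi = 8 - 4 = 4

4


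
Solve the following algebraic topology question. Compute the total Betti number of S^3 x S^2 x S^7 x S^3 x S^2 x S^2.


Total Betti number is multiplicative under products.
Each S^d (d>=1) has total Betti number 2.
There are 6 sphere factors.
Total = 2^6 = 64

64


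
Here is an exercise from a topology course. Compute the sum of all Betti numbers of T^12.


b_k(T^12) = C(12,k), so the sum over k is sum_k C(12,k) = 2^12.
Total = 2^12 = 4096

4096


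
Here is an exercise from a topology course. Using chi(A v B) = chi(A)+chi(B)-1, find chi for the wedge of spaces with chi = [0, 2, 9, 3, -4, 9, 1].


chi(A v B) = chi(A) + chi(B) - 1 (one point identified).
For 7 spaces: chi = (sum chi_i) - (7 - 1).
sum = 20; chi = 20 - 6 = 14

14


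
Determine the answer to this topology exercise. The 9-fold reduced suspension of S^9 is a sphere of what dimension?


Each suspension raises dimension by 1: Sigma S^n = S^{n+1}.
Sigma^9 S^9 = S^{9+9} = S^18

18


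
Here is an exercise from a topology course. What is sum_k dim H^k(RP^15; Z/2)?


H^k(RP^15; Z/2) = Z/2 for each 0 <= k <= 15.
Total dimension = 15 + 1 = 16

16


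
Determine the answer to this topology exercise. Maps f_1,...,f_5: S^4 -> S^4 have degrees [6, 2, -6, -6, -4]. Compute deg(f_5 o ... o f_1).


Degree is multiplicative: deg(composition) = product of degrees.
= (6) * (2) * (-6) * (-6) * (-4) = -1728

-1728


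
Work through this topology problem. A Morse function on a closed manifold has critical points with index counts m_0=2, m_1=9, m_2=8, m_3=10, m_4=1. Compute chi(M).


Morse theory: chi(M) = sum_k (-1)^k m_k where m_k = #(index-k critical points).
= (2) + (-9) + (8) + (-10) + (1) = -8

-8


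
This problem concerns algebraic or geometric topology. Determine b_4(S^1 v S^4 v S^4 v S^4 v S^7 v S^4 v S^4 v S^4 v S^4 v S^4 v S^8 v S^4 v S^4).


For a wedge of spheres, H_k (k>0) is free on one generator per sphere of dimension k.
Spheres of dimension 4: count = 10.
b_4 = 10

10


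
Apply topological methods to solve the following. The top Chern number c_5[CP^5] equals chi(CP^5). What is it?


For any closed oriented manifold, <e(TM),[M]> = chi(M).
chi(CP^5) = 5+1 = 6

6


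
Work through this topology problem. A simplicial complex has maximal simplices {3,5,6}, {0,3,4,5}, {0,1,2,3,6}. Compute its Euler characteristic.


Enumerate all faces; f-vector: f_0=7, f_1=16, f_2=15, f_3=6, f_4=1.
chi = sum (-1)^k f_k = 1

1


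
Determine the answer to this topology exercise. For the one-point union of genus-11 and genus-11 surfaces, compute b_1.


For a wedge: H_1(A v B) = H_1(A) + H_1(B).
b_1(Sigma_11) = 22, b_1(Sigma_11) = 22.
b_1 = 22 + 22 = 44

44


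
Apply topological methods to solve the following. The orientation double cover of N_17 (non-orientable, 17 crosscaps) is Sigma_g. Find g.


chi(N_17) = 2 - 17 = -15.
Double cover: chi(Sigma_g) = 2 * chi(N_17) = 2*(-15) = -30.
2 - 2g = -30, so g = (2 - (-30))/2 = 32/2 = 16

16


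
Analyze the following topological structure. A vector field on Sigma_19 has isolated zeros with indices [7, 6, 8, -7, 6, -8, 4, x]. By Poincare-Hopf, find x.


Poincare-Hopf: sum of indices = chi(M).
chi(Sigma_19) = 2 - 2*19 = -36.
Sum of known indices = 16.
x = chi - (sum known) = -36 - (16) = -52

-52


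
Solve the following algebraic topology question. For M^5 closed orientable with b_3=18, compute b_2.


Poincare duality for closed orientable n-manifolds: b_k = b_{n-k}.
Here n = 5, so b_2 = b_3 = 18

18


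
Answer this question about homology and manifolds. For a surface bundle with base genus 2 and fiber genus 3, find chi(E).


For a fiber bundle F -> E -> B (with CW structure): chi(E) = chi(B) * chi(F).
chi(Sigma_2) = -2, chi(Sigma_3) = -4.
chi(E) = (-2) * (-4) = 8

8


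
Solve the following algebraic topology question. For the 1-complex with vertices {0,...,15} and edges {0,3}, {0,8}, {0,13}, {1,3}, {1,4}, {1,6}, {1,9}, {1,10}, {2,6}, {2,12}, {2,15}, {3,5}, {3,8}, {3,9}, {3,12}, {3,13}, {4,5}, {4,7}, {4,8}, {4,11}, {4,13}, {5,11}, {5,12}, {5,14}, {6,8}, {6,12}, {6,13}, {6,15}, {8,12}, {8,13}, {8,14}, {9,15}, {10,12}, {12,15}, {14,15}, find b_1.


b_1 = E - V + (number of components).
E = 35, V = 16, components = 1.
b_1 = 35 - 16 + 1 = 20

20


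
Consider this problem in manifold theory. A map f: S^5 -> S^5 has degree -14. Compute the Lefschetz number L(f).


On S^5: L(f) = tr(f_0*) + (-1)^5 tr(f_5*) = 1 + (-1)^5 * deg(f).
L(f) = 1 + (-1)^5 * -14 = 1 + 14 = 15

15


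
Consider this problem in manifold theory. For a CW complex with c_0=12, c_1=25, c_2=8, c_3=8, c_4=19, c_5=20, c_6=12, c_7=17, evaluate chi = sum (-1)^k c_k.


chi = sum_k (-1)^k c_k.
= (-1)^0*12 + (-1)^1*25 + (-1)^2*8 + (-1)^3*8 + (-1)^4*19 + (-1)^5*20 + (-1)^6*12 + (-1)^7*17
= (12) + (-25) + (8) + (-8) + (19) + (-20) + (12) + (-17)
= -19

-19


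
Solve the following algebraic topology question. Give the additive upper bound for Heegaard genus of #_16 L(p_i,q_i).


Heegaard genus satisfies g(A#B) <= g(A) + g(B).
Each lens space has g = 1.
Upper bound: 16 * 1 = 16

16


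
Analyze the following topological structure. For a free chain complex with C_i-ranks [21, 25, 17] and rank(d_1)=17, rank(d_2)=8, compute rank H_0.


rank H_k = rank(ker d_k) - rank(im d_{k+1}).
rank(ker d_0) = rank(C_0) - rank(d_0) = 21 - 0 = 21.
rank(im d_{0+1}) = 17.
rank H_0 = 21 - 17 = 4

4


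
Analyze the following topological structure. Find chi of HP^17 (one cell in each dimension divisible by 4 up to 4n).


HP^17 has one cell in each dimension 0, 4, ..., 4*17 (17+1 cells, all even-dim).
chi = 17 + 1 = 18

18


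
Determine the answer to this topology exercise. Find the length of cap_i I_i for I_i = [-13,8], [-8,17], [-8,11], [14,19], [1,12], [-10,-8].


Intersection = [max(a_i), min(b_i)] = [14, -8].
Since 14 > -8, the intersection is empty.
Length = 0

0


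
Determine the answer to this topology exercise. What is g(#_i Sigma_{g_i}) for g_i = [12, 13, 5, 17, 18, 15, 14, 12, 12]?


Genus is additive under connected sum of orientable surfaces.
g = 12 + 13 + 5 + 17 + 18 + 15 + 14 + 12 + 12 = 118

118


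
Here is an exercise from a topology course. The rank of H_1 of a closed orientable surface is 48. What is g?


For a closed orientable surface: b_1 = 2g.
48 = 2g
g = 48 / 2 = 24

24


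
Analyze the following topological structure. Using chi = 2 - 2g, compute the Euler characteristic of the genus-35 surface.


For a closed orientable surface of genus g: chi = 2 - 2g.
Here g = 35.
chi = 2 - 2*35 = 2 - 70 = -68

-68


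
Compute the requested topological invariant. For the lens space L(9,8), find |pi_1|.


pi_1(L(p,q)) = Z/pZ for any q coprime to p.
|pi_1(L(9,8))| = 9

9


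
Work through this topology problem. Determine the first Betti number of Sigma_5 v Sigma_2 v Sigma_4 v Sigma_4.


For a wedge X v Y: reduced H_k(X v Y) = H_k(X) + H_k(Y).
Each Sigma_g contributes b_1 = 2g.
b_1 = 10 + 4 + 8 + 8 = 30

30


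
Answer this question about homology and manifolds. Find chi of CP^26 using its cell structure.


CP^26 has one cell in each even dimension 0, 2, ..., 2*26 (26+1 cells total).
All cells are even-dimensional, so chi = number of cells.
chi = 26 + 1 = 27

27


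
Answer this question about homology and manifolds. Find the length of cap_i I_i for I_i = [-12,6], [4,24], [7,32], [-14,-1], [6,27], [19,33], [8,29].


Intersection = [max(a_i), min(b_i)] = [19, -1].
Since 19 > -1, the intersection is empty.
Length = 0

0


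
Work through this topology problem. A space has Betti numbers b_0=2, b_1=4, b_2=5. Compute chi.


chi = sum_k (-1)^k b_k.
= (2) + (-4) + (5)
= 3

3


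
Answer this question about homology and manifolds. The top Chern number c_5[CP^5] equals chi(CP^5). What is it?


For any closed oriented manifold, <e(TM),[M]> = chi(M).
chi(CP^5) = 5+1 = 6

6


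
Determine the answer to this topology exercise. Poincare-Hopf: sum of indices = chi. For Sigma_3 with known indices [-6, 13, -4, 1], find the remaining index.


Poincare-Hopf: sum of indices = chi(M).
chi(Sigma_3) = 2 - 2*3 = -4.
Sum of known indices = 4.
x = chi - (sum known) = -4 - (4) = -8

-8


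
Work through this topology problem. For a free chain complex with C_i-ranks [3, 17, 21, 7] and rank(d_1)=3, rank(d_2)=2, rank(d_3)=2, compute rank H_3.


rank H_k = rank(ker d_k) - rank(im d_{k+1}).
rank(ker d_3) = rank(C_3) - rank(d_3) = 7 - 2 = 5.
rank(im d_{3+1}) = 0.
rank H_3 = 5 - 0 = 5

5


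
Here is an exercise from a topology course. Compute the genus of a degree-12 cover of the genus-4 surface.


For an n-sheeted cover: chi(E) = n * chi(B).
chi(Sigma_4) = 2 - 2*4 = -6.
chi(E) = 12 * (-6) = -72.
genus(E) = (2 - chi(E))/2 = (2 - (-72))/2 = 74/2 = 37

37


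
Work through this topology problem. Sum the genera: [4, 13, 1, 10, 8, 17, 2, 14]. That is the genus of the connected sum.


Genus is additive under connected sum of orientable surfaces.
g = 4 + 13 + 1 + 10 + 8 + 17 + 2 + 14 = 69

69


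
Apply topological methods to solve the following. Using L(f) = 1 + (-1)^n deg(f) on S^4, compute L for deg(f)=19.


On S^4: L(f) = tr(f_0*) + (-1)^4 tr(f_4*) = 1 + (-1)^4 * deg(f).
L(f) = 1 + (-1)^4 * 19 = 1 + 19 = 20

20


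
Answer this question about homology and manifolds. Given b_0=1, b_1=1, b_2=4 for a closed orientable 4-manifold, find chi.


By Poincare duality b_k = b_{4-k}, so full Betti numbers: b_0=1, b_1=1, b_2=4, b_3=1, b_4=1.
chi = sum (-1)^k b_k = 4

4


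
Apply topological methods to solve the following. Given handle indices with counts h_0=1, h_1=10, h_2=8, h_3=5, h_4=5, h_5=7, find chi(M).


Handles of index k contribute (-1)^k to chi (same as CW cells).
chi = (1) + (-10) + (8) + (-5) + (5) + (-7) = -8

-8


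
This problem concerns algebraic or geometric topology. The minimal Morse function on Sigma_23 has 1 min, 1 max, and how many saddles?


A perfect Morse function has m_k = b_k.
For Sigma_23: b_0=1, b_1=2g=46, b_2=1.
Saddles m_1 = 2g = 46

46
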